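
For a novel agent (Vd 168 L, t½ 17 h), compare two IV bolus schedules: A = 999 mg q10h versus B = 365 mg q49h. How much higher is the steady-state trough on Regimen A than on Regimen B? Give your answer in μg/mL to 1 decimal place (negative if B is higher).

Regimen A: f = (1/2)^(10/17) ≈ 0.6652; Cmin,ss = (999/168)·f/(1−f) ≈ 11.815 μg/mL.
Regimen B: f = (1/2)^(49/17) ≈ 0.1356; Cmin,ss = (365/168)·f/(1−f) ≈ 0.341 μg/mL.
Difference ≈ 11.815 − 0.341 ≈ 11.474 μg/mL.

11.5 μg/mL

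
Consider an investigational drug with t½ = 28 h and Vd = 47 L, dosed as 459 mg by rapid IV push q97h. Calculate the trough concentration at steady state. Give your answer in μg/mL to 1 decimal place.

Over one 97-h interval, 97/28 ≈ 3.4643 half-lives elapse, leaving f ≈ 0.0906 of each dose.
At steady state, accumulation factor R = 1/(1 − e^(−kτ)) ≈ 1.0996.
Each bolus raises the concentration by D/Vd = 459/47 ≈ 9.766 μg/mL.
Steady-state peak Cmax,ss = C₀·R ≈ 9.766 × 1.0996 ≈ 10.739 μg/mL.
One interval later, Cmin,ss = Cmax,ss·e^(−kτ) ≈ 10.739 × 0.0906 ≈ 0.973 μg/mL.

1.0 μg/mL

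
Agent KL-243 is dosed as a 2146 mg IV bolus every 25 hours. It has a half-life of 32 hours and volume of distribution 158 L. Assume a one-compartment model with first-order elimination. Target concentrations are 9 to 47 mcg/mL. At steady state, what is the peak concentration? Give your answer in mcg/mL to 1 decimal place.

32.5 mcg/mL

Over one 25-h interval, 25/32 ≈ 0.78125 half-lives elapse, leaving f ≈ 0.5819 of each dose.
Accumulation ratio R = 1/(1 − f) ≈ 1/0.4181 ≈ 2.3918.
Each bolus raises the concentration by D/Vd = 2146/158 ≈ 13.582 mcg/mL.
Steady-state peak Cmax,ss = C₀·R ≈ 13.582 × 2.3918 ≈ 32.485 mcg/mL.
Peak 32.5 mcg/mL vs MTC 47 mcg/mL: below toxic threshold.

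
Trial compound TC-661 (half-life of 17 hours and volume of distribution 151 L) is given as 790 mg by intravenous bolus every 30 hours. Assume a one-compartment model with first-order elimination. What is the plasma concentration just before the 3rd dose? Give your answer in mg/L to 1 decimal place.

f = (1/2)^(τ/t½) = (1/2)^(30/17) ≈ 0.2943.
C₀ = D/Vd = 790/151 ≈ 5.232 mg/L.
Before the 3rd dose, 2 doses have been given. Superposition: Cmin = C₀·(f + f²).
≈ 5.232 × (0.2943 + 0.0866) ≈ 5.232 × 0.3809 ≈ 1.993 mg/L.

2.0 mg/L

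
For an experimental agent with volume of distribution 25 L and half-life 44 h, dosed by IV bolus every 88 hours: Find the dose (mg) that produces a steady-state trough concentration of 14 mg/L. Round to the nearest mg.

1050 mg

τ/t½ = 88/44 ≈ 2, so f = (1/2)^(88/44) ≈ 0.250000.
Cmin,ss = (D/Vd)·f/(1−f), so D = Cmin,ss·Vd·(1−f)/f.
D = 14 × 25 × (1−f)/f ≈ 14 × 25 × 3.00000 ≈ 1050.00 mg.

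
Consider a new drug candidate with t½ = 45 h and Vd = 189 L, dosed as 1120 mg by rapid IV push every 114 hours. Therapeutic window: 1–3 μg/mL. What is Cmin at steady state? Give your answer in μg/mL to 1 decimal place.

k = ln2/t½ = ln2/45 ≈ 0.015403 h⁻¹; fraction remaining f = e^(−kτ) = e^(−0.015403×114) ≈ 0.1727.
Accumulation ratio R = 1/(1 − f) ≈ 1/0.8273 ≈ 1.2088.
Single-dose peak C₀ = D/Vd = 1120/189 ≈ 5.926 μg/mL.
Cmax,ss = C₀/(1 − f) ≈ 5.926/0.8273 ≈ 7.163 μg/mL.
Steady-state trough Cmin,ss = Cmax,ss·f ≈ 7.163 × 0.1727 ≈ 1.237 μg/mL.
Trough 1.2 μg/mL vs MEC 1 μg/mL: adequate.

1.2 μg/mL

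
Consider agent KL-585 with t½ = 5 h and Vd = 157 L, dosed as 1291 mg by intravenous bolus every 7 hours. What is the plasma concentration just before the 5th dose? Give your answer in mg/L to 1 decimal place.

f = (1/2)^(τ/t½) = (1/2)^(7/5) ≈ 0.3789.
C₀ = D/Vd = 1291/157 ≈ 8.223 mg/L.
Before the 5th dose, 4 doses have been given. Superposition: Cmin = C₀·(f + f² + … + f^4).
≈ 8.223 × (0.3789 + 0.1436 + 0.0544 + 0.0206) ≈ 8.223 × 0.5975 ≈ 4.913 mg/L.

4.9 mg/L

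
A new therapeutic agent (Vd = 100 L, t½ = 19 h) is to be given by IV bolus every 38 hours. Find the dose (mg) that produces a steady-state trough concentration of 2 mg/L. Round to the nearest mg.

600 mg

τ/t½ = 38/19 ≈ 2, so f = (1/2)^(38/19) ≈ 0.250000.
Cmin,ss = (D/Vd)·f/(1−f), so D = Cmin,ss·Vd·(1−f)/f.
D = 2 × 100 × (1−f)/f ≈ 2 × 100 × 3.00000 ≈ 600.00 mg.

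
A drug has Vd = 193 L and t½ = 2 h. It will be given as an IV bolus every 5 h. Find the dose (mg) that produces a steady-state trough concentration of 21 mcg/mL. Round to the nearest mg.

τ/t½ = 5/2 ≈ 2.5, so f = (1/2)^(5/2) ≈ 0.176777.
Cmin,ss = (D/Vd)·f/(1−f), so D = Cmin,ss·Vd·(1−f)/f.
D = 21 × 193 × (1−f)/f ≈ 21 × 193 × 4.65684 ≈ 18874.17 mg.

18874 mg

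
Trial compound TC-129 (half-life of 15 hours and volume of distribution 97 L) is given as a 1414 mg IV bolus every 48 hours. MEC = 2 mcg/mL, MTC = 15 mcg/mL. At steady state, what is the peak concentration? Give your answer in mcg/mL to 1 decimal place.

16.4 mcg/mL

τ/t½ = 48/15 ≈ 3.2, so fraction remaining f = (1/2)^(48/15) ≈ 0.1088.
At steady state, accumulation factor R = 1/(1 − e^(−kτ)) ≈ 1.1221.
Single-dose peak C₀ = D/Vd = 1414/97 ≈ 14.577 mcg/mL.
Cmax,ss = C₀/(1 − f) ≈ 14.577/0.8912 ≈ 16.357 mcg/mL.
Peak 16.4 mcg/mL vs MTC 15 mcg/mL: exceeds toxic threshold.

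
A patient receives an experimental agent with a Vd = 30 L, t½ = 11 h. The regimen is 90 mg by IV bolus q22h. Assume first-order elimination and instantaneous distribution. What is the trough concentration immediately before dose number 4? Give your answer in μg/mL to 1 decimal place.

f = (1/2)^(τ/t½) = (1/2)^(22/11) ≈ 0.2500.
C₀ = D/Vd = 90/30 ≈ 3.000 μg/mL.
Before the 4th dose, 3 doses have been given. Superposition: Cmin = C₀·(f + f² + … + f^3).
≈ 3.000 × (0.2500 + 0.0625 + 0.0156) ≈ 3.000 × 0.3281 ≈ 0.984 μg/mL.

1.0 μg/mL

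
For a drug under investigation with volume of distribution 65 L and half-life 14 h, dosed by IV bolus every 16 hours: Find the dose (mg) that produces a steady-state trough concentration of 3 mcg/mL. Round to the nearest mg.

τ/t½ = 16/14 ≈ 1.1429, so f = (1/2)^(16/14) ≈ 0.452862.
Cmin,ss = (D/Vd)·f/(1−f), so D = Cmin,ss·Vd·(1−f)/f.
D = 3 × 65 × (1−f)/f ≈ 3 × 65 × 1.20818 ≈ 235.60 mg.

236 mg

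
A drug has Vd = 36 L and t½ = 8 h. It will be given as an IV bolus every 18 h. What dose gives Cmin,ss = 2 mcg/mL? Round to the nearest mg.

τ/t½ = 18/8 ≈ 2.25, so f = (1/2)^(18/8) ≈ 0.210224.
Cmin,ss = (D/Vd)·f/(1−f), so D = Cmin,ss·Vd·(1−f)/f.
D = 2 × 36 × (1−f)/f ≈ 2 × 36 × 3.75683 ≈ 270.49 mg.

270 mg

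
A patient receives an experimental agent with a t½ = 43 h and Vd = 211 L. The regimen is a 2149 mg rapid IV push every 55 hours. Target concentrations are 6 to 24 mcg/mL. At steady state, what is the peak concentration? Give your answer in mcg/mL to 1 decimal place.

Over one 55-h interval, 55/43 ≈ 1.2791 half-lives elapse, leaving f ≈ 0.4121 of each dose.
Accumulation ratio R = 1/(1 − f) ≈ 1/0.5879 ≈ 1.7010.
Each bolus raises the concentration by D/Vd = 2149/211 ≈ 10.185 mcg/mL.
Steady-state peak Cmax,ss = C₀·R ≈ 10.185 × 1.7010 ≈ 17.325 mcg/mL.
Peak 17.3 mcg/mL vs MTC 24 mcg/mL: below toxic threshold.

17.3 mcg/mL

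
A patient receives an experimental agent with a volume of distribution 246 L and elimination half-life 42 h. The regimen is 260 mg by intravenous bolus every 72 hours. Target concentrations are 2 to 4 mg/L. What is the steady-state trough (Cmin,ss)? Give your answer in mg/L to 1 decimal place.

0.5 mg/L

τ/t½ = 72/42 ≈ 1.7143, so fraction remaining f = (1/2)^(72/42) ≈ 0.3048.
At steady state, accumulation factor R = 1/(1 − e^(−kτ)) ≈ 1.4384.
Single-dose peak C₀ = D/Vd = 260/246 ≈ 1.057 mg/L.
Cmax,ss = C₀/(1 − f) ≈ 1.057/0.6952 ≈ 1.520 mg/L.
Steady-state trough Cmin,ss = Cmax,ss·f ≈ 1.520 × 0.3048 ≈ 0.463 mg/L.
Trough 0.5 mg/L vs MEC 2 mg/L: subtherapeutic.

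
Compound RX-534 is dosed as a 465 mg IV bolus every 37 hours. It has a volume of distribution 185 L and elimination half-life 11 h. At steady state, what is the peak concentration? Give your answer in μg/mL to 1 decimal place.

τ/t½ = 37/11 ≈ 3.3636, so fraction remaining f = (1/2)^(37/11) ≈ 0.0972.
At steady state, accumulation factor R = 1/(1 − e^(−kτ)) ≈ 1.1077.
Each bolus raises the concentration by D/Vd = 465/185 ≈ 2.514 μg/mL.
Cmax,ss = C₀/(1 − f) ≈ 2.514/0.9028 ≈ 2.785 μg/mL.

2.8 μg/mL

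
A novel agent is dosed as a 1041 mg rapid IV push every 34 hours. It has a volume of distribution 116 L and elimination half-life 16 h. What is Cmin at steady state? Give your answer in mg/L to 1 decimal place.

τ/t½ = 34/16 ≈ 2.125, so fraction remaining f = (1/2)^(34/16) ≈ 0.2293.
Accumulation ratio R = 1/(1 − f) ≈ 1/0.7707 ≈ 1.2975.
Each bolus raises the concentration by D/Vd = 1041/116 ≈ 8.974 mg/L.
Cmax,ss = C₀/(1 − f) ≈ 8.974/0.7707 ≈ 11.644 mg/L.
One interval later, Cmin,ss = Cmax,ss·e^(−kτ) ≈ 11.644 × 0.2293 ≈ 2.670 mg/L.

2.7 mg/L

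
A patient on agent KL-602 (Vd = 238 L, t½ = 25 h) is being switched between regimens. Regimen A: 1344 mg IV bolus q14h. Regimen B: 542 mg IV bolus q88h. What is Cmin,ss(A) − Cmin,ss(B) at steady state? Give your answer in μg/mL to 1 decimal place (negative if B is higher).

Regimen A: f = (1/2)^(14/25) ≈ 0.6783; Cmin,ss = (1344/238)·f/(1−f) ≈ 11.907 μg/mL.
Regimen B: f = (1/2)^(88/25) ≈ 0.0872; Cmin,ss = (542/238)·f/(1−f) ≈ 0.218 μg/mL.
Difference ≈ 11.907 − 0.218 ≈ 11.689 μg/mL.

11.7 μg/mL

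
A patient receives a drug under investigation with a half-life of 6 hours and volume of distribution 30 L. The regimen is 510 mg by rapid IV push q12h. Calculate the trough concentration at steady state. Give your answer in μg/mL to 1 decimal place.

τ = 12 h = 2 half-lives, so f = (1/2)^2 = 0.25.
Accumulation ratio R = 1/(1 − f) = 1/0.75 = 4/3.
Single-dose peak C₀ = D/Vd = 510/30 = 17 μg/mL.
Steady-state peak Cmax,ss = C₀·R = 17 × 4/3 ≈ 22.667 μg/mL.
Steady-state trough Cmin,ss = Cmax,ss·f ≈ 22.667 × 0.25 ≈ 5.667 μg/mL.

5.7 μg/mL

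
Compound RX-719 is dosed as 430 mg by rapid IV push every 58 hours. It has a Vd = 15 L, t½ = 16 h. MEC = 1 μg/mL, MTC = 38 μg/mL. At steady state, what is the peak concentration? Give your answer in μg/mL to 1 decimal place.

Over one 58-h interval, 58/16 ≈ 3.625 half-lives elapse, leaving f ≈ 0.0811 of each dose.
Accumulation ratio R = 1/(1 − f) ≈ 1/0.9189 ≈ 1.0883.
Single-dose peak C₀ = D/Vd = 430/15 ≈ 28.667 μg/mL.
Steady-state peak Cmax,ss = C₀·R ≈ 28.667 × 1.0883 ≈ 31.198 μg/mL.
Peak 31.2 μg/mL vs MTC 38 μg/mL: below toxic threshold.

31.2 μg/mL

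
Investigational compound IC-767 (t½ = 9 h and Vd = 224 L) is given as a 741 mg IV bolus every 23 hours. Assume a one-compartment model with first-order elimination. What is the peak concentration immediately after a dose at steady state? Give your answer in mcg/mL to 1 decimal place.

Over one 23-h interval, 23/9 ≈ 2.5556 half-lives elapse, leaving f ≈ 0.1701 of each dose.
Accumulation ratio R = 1/(1 − f) ≈ 1/0.8299 ≈ 1.2050.
Single-dose peak C₀ = D/Vd = 741/224 ≈ 3.308 mcg/mL.
Steady-state peak Cmax,ss = C₀·R ≈ 3.308 × 1.2050 ≈ 3.986 mcg/mL.

4.0 mcg/mL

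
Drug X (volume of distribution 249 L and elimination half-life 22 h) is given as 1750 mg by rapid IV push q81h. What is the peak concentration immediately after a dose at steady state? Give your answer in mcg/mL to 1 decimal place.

Over one 81-h interval, 81/22 ≈ 3.6818 half-lives elapse, leaving f ≈ 0.0779 of each dose.
Accumulation ratio R = 1/(1 − f) ≈ 1/0.9221 ≈ 1.0845.
Single-dose peak C₀ = D/Vd = 1750/249 ≈ 7.028 mcg/mL.
Steady-state peak Cmax,ss = C₀·R ≈ 7.028 × 1.0845 ≈ 7.622 mcg/mL.

7.6 mcg/mL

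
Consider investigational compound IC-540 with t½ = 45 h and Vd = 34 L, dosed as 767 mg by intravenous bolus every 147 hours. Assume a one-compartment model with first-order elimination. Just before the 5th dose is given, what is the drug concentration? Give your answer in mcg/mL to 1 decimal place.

f = (1/2)^(τ/t½) = (1/2)^(147/45) ≈ 0.1039.
C₀ = D/Vd = 767/34 ≈ 22.559 mcg/mL.
Before the 5th dose, 4 doses have been given. Superposition: Cmin = C₀·(f + f² + … + f^4).
≈ 22.559 × (0.1039 + 0.0108 + 0.0011 + 0.0001) ≈ 22.559 × 0.1159 ≈ 2.615 mcg/mL.

2.6 mcg/mL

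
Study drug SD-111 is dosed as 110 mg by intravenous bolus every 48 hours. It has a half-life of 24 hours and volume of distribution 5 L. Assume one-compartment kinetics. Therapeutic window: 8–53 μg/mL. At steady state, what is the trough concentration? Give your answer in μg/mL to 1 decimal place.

The dosing interval is 2 half-lives, so f = 2^(−2) = 0.25.
Accumulation ratio R = 1/(1 − f) = 1/0.75 = 4/3.
Single-dose peak C₀ = D/Vd = 110/5 = 22 μg/mL.
Steady-state peak Cmax,ss = C₀·R = 22 × 4/3 ≈ 29.333 μg/mL.
Steady-state trough Cmin,ss = Cmax,ss·f ≈ 29.333 × 0.25 ≈ 7.333 μg/mL.
Trough 7.3 μg/mL vs MEC 8 μg/mL: subtherapeutic.

7.3 μg/mL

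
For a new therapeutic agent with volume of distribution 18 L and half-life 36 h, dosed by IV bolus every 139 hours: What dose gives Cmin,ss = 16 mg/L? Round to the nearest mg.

3897 mg

τ/t½ = 139/36 ≈ 3.8611, so f = (1/2)^(139/36) ≈ 0.068816.
Cmin,ss = (D/Vd)·f/(1−f), so D = Cmin,ss·Vd·(1−f)/f.
D = 16 × 18 × (1−f)/f ≈ 16 × 18 × 13.53150 ≈ 3897.07 mg.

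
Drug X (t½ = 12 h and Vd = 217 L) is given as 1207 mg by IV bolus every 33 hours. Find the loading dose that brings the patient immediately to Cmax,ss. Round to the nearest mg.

1418 mg

f = (1/2)^(33/12) ≈ 0.148651; accumulation ratio R = 1/(1−f) ≈ 1.17461.
Loading dose to hit Cmax,ss on first dose: D_load = D_maint·R ≈ 1207 × 1.17461 ≈ 1417.75 mg.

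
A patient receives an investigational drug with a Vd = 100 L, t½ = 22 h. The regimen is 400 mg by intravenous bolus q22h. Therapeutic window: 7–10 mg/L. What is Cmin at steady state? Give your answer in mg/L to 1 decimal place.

τ = 22 h = 1 half-life, so f = (1/2)^1 = 0.5.
At steady state, R = 1/(1 − 0.5) = 2/1.
Single-dose peak C₀ = D/Vd = 400/100 = 4 mg/L.
Steady-state peak Cmax,ss = C₀·R = 4 × 2/1 ≈ 8.000 mg/L.
Steady-state trough Cmin,ss = Cmax,ss·f ≈ 8.000 × 0.5 ≈ 4.000 mg/L.
Trough 4.0 mg/L vs MEC 7 mg/L: subtherapeutic.

4.0 mg/L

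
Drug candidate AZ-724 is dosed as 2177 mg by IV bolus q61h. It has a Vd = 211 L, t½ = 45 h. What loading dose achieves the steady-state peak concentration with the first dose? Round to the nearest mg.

3573 mg

f = (1/2)^(61/45) ≈ 0.390784; accumulation ratio R = 1/(1−f) ≈ 1.64145.
Loading dose to hit Cmax,ss on first dose: D_load = D_maint·R ≈ 2177 × 1.64145 ≈ 3573.44 mg.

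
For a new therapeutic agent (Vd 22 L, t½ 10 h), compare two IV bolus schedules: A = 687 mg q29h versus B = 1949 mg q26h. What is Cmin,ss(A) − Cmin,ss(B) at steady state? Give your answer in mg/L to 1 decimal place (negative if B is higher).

Regimen A: f = (1/2)^(29/10) ≈ 0.1340; Cmin,ss = (687/22)·f/(1−f) ≈ 4.832 mg/L.
Regimen B: f = (1/2)^(26/10) ≈ 0.1649; Cmin,ss = (1949/22)·f/(1−f) ≈ 17.493 mg/L.
Difference ≈ 4.832 − 17.493 ≈ -12.661 mg/L.

-12.7 mg/L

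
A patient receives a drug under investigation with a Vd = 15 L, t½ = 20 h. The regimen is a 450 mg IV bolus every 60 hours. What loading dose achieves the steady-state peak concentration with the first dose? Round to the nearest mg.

514 mg

f = (1/2)^(60/20) ≈ 0.125000; accumulation ratio R = 1/(1−f) ≈ 1.14286.
Loading dose to hit Cmax,ss on first dose: D_load = D_maint·R ≈ 450 × 1.14286 ≈ 514.29 mg.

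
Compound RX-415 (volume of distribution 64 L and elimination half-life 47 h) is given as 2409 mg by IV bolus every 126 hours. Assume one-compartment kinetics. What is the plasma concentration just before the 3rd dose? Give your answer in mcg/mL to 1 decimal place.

f = (1/2)^(τ/t½) = (1/2)^(126/47) ≈ 0.1559.
C₀ = D/Vd = 2409/64 ≈ 37.641 mcg/mL.
Before the 3rd dose, 2 doses have been given. Superposition: Cmin = C₀·(f + f²).
≈ 37.641 × (0.1559 + 0.0243) ≈ 37.641 × 0.1802 ≈ 6.783 mcg/mL.

6.8 mcg/mL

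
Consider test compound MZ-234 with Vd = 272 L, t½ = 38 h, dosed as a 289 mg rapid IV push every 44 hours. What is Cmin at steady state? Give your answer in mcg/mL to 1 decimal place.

0.9 mcg/mL

k = ln2/t½ = ln2/38 ≈ 0.018241 h⁻¹; fraction remaining f = e^(−kτ) = e^(−0.018241×44) ≈ 0.4482.
Accumulation ratio R = 1/(1 − f) ≈ 1/0.5518 ≈ 1.8123.
Each bolus raises the concentration by D/Vd = 289/272 ≈ 1.062 mcg/mL.
Cmax,ss = C₀/(1 − f) ≈ 1.062/0.5518 ≈ 1.925 mcg/mL.
One interval later, Cmin,ss = Cmax,ss·e^(−kτ) ≈ 1.925 × 0.4482 ≈ 0.863 mcg/mL.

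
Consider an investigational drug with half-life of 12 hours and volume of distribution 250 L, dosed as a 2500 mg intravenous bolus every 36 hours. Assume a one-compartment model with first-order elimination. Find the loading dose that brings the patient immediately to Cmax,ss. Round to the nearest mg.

2857 mg

f = (1/2)^(36/12) ≈ 0.125000; accumulation ratio R = 1/(1−f) ≈ 1.14286.
Loading dose to hit Cmax,ss on first dose: D_load = D_maint·R ≈ 2500 × 1.14286 ≈ 2857.15 mg.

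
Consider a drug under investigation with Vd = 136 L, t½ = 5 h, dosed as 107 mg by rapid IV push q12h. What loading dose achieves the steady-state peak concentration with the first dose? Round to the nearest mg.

132 mg

f = (1/2)^(12/5) ≈ 0.189465; accumulation ratio R = 1/(1−f) ≈ 1.23375.
Loading dose to hit Cmax,ss on first dose: D_load = D_maint·R ≈ 107 × 1.23375 ≈ 132.01 mg.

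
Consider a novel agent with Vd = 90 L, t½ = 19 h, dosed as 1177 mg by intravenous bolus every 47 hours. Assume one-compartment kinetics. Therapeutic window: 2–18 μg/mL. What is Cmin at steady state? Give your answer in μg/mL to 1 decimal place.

k = ln2/t½ = ln2/19 ≈ 0.036481 h⁻¹; fraction remaining f = e^(−kτ) = e^(−0.036481×47) ≈ 0.1800.
At steady state, accumulation factor R = 1/(1 − e^(−kτ)) ≈ 1.2195.
Single-dose peak C₀ = D/Vd = 1177/90 ≈ 13.078 μg/mL.
Cmax,ss = C₀/(1 − f) ≈ 13.078/0.8200 ≈ 15.949 μg/mL.
Steady-state trough Cmin,ss = Cmax,ss·f ≈ 15.949 × 0.1800 ≈ 2.871 μg/mL.
Trough 2.9 μg/mL vs MEC 2 μg/mL: adequate.

2.9 μg/mL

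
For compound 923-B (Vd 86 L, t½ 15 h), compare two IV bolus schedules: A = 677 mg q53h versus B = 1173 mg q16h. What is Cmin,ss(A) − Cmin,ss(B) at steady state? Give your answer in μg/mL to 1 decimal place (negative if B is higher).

-11.7 μg/mL

Regimen A: f = (1/2)^(53/15) ≈ 0.0864; Cmin,ss = (677/86)·f/(1−f) ≈ 0.744 μg/mL.
Regimen B: f = (1/2)^(16/15) ≈ 0.4774; Cmin,ss = (1173/86)·f/(1−f) ≈ 12.460 μg/mL.
Difference ≈ 0.744 − 12.460 ≈ -11.716 μg/mL.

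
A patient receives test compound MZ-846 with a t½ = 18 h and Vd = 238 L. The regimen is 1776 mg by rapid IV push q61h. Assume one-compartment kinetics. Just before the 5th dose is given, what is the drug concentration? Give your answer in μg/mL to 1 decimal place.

0.8 μg/mL

f = (1/2)^(τ/t½) = (1/2)^(61/18) ≈ 0.0955.
C₀ = D/Vd = 1776/238 ≈ 7.462 μg/mL.
Before the 5th dose, 4 doses have been given. Superposition: Cmin = C₀·(f + f² + … + f^4).
≈ 7.462 × (0.0955 + 0.0091 + 0.0009 + 0.0001) ≈ 7.462 × 0.1056 ≈ 0.788 μg/mL.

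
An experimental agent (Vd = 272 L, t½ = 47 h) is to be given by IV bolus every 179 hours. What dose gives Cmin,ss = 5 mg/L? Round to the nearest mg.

τ/t½ = 179/47 ≈ 3.8085, so f = (1/2)^(179/47) ≈ 0.071371.
Cmin,ss = (D/Vd)·f/(1−f), so D = Cmin,ss·Vd·(1−f)/f.
D = 5 × 272 × (1−f)/f ≈ 5 × 272 × 13.01129 ≈ 17695.35 mg.

17695 mg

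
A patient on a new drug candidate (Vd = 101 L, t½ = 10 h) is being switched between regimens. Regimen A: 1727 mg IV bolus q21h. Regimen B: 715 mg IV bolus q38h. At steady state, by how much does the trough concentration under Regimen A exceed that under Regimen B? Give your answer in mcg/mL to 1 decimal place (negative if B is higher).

Regimen A: f = (1/2)^(21/10) ≈ 0.2333; Cmin,ss = (1727/101)·f/(1−f) ≈ 5.203 mcg/mL.
Regimen B: f = (1/2)^(38/10) ≈ 0.0718; Cmin,ss = (715/101)·f/(1−f) ≈ 0.548 mcg/mL.
Difference ≈ 5.203 − 0.548 ≈ 4.655 mcg/mL.

4.7 mcg/mL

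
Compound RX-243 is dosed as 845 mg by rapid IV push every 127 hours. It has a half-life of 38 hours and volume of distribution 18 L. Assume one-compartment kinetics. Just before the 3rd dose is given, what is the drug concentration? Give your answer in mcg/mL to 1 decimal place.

f = (1/2)^(τ/t½) = (1/2)^(127/38) ≈ 0.0986.
C₀ = D/Vd = 845/18 ≈ 46.944 mcg/mL.
Before the 3rd dose, 2 doses have been given. Superposition: Cmin = C₀·(f + f²).
≈ 46.944 × (0.0986 + 0.0097) ≈ 46.944 × 0.1083 ≈ 5.084 mcg/mL.

5.1 mcg/mL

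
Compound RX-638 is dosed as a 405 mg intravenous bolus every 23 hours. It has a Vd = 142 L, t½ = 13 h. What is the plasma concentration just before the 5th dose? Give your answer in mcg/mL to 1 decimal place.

1.2 mcg/mL

f = (1/2)^(τ/t½) = (1/2)^(23/13) ≈ 0.2934.
C₀ = D/Vd = 405/142 ≈ 2.852 mcg/mL.
Before the 5th dose, 4 doses have been given. Superposition: Cmin = C₀·(f + f² + … + f^4).
≈ 2.852 × (0.2934 + 0.0861 + 0.0253 + 0.0074) ≈ 2.852 × 0.4122 ≈ 1.176 mcg/mL.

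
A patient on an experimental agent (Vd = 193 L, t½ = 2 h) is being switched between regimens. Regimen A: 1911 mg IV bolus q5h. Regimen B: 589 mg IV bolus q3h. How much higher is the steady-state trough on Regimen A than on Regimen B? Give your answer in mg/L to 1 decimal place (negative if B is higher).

0.5 mg/L

Regimen A: f = (1/2)^(5/2) ≈ 0.1768; Cmin,ss = (1911/193)·f/(1−f) ≈ 2.127 mg/L.
Regimen B: f = (1/2)^(3/2) ≈ 0.3536; Cmin,ss = (589/193)·f/(1−f) ≈ 1.669 mg/L.
Difference ≈ 2.127 − 1.669 ≈ 0.458 mg/L.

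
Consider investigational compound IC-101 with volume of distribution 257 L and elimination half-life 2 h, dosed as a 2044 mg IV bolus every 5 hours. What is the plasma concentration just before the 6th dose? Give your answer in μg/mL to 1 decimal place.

1.7 μg/mL

f = (1/2)^(τ/t½) = (1/2)^(5/2) ≈ 0.1768.
C₀ = D/Vd = 2044/257 ≈ 7.953 μg/mL.
Before the 6th dose, 5 doses have been given. Superposition: Cmin = C₀·(f + f² + … + f^5).
≈ 7.953 × (0.1768 + 0.0313 + 0.0055 + 0.0010 + 0.0002) ≈ 7.953 × 0.2148 ≈ 1.708 μg/mL.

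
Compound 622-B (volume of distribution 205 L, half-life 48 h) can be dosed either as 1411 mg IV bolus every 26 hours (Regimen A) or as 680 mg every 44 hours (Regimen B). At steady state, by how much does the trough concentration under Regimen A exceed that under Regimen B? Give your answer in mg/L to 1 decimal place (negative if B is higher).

Regimen A: f = (1/2)^(26/48) ≈ 0.6870; Cmin,ss = (1411/205)·f/(1−f) ≈ 15.107 mg/L.
Regimen B: f = (1/2)^(44/48) ≈ 0.5297; Cmin,ss = (680/205)·f/(1−f) ≈ 3.736 mg/L.
Difference ≈ 15.107 − 3.736 ≈ 11.371 mg/L.

11.4 mg/L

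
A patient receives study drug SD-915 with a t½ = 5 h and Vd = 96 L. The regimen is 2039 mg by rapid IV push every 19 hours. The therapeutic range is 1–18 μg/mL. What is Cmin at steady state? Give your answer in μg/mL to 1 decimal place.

τ/t½ = 19/5 ≈ 3.8, so fraction remaining f = (1/2)^(19/5) ≈ 0.0718.
Single-dose peak C₀ = D/Vd = 2039/96 ≈ 21.240 μg/mL.
Steady-state trough Cmin,ss = C₀·f/(1−f) ≈ 21.240 × 0.0718/0.9282 ≈ 1.643 μg/mL.
Trough 1.6 μg/mL vs MEC 1 μg/mL: adequate.

1.6 μg/mL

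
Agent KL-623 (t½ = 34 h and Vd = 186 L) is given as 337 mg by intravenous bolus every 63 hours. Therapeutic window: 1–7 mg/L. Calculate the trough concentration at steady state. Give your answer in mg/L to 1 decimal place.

Over one 63-h interval, 63/34 ≈ 1.8529 half-lives elapse, leaving f ≈ 0.2768 of each dose.
Single-dose peak C₀ = D/Vd = 337/186 ≈ 1.812 mg/L.
Steady-state trough Cmin,ss = C₀·f/(1−f) ≈ 1.812 × 0.2768/0.7232 ≈ 0.694 mg/L.
Trough 0.7 mg/L vs MEC 1 mg/L: subtherapeutic.

0.7 mg/L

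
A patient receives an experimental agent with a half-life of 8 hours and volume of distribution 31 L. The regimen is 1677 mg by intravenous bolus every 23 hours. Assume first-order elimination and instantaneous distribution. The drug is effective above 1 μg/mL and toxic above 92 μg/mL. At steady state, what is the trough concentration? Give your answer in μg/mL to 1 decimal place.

Over one 23-h interval, 23/8 ≈ 2.875 half-lives elapse, leaving f ≈ 0.1363 of each dose.
At steady state, accumulation factor R = 1/(1 − e^(−kτ)) ≈ 1.1578.
Each bolus raises the concentration by D/Vd = 1677/31 ≈ 54.097 μg/mL.
Steady-state peak Cmax,ss = C₀·R ≈ 54.097 × 1.1578 ≈ 62.634 μg/mL.
One interval later, Cmin,ss = Cmax,ss·e^(−kτ) ≈ 62.634 × 0.1363 ≈ 8.537 μg/mL.
Trough 8.5 μg/mL vs MEC 1 μg/mL: adequate.

8.5 μg/mL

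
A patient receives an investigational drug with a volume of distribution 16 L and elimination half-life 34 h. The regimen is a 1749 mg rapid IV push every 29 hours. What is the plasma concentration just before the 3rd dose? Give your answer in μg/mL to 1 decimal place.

f = (1/2)^(τ/t½) = (1/2)^(29/34) ≈ 0.5537.
C₀ = D/Vd = 1749/16 ≈ 109.312 μg/mL.
Before the 3rd dose, 2 doses have been given. Superposition: Cmin = C₀·(f + f²).
≈ 109.312 × (0.5537 + 0.3066) ≈ 109.312 × 0.8603 ≈ 94.041 μg/mL.

94.0 μg/mL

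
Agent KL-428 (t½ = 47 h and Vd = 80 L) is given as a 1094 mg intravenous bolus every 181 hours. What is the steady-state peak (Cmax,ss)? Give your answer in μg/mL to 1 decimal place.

k = ln2/t½ = ln2/47 ≈ 0.014748 h⁻¹; fraction remaining f = e^(−kτ) = e^(−0.014748×181) ≈ 0.0693.
At steady state, accumulation factor R = 1/(1 − e^(−kτ)) ≈ 1.0745.
Single-dose peak C₀ = D/Vd = 1094/80 ≈ 13.675 μg/mL.
Steady-state peak Cmax,ss = C₀·R ≈ 13.675 × 1.0745 ≈ 14.694 μg/mL.

14.7 μg/mL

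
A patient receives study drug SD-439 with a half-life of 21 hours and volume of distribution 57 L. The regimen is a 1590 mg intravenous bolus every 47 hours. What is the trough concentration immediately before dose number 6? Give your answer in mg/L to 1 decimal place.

f = (1/2)^(τ/t½) = (1/2)^(47/21) ≈ 0.2120.
C₀ = D/Vd = 1590/57 ≈ 27.895 mg/L.
Before the 6th dose, 5 doses have been given. Superposition: Cmin = C₀·(f + f² + … + f^5).
≈ 27.895 × (0.2120 + 0.0449 + 0.0095 + 0.0020 + 0.0004) ≈ 27.895 × 0.2688 ≈ 7.498 mg/L.

7.5 mg/L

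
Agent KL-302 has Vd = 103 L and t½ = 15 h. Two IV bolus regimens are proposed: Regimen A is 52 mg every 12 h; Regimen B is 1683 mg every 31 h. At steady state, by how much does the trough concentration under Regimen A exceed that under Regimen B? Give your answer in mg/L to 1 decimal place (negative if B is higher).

-4.4 mg/L

Regimen A: f = (1/2)^(12/15) ≈ 0.5743; Cmin,ss = (52/103)·f/(1−f) ≈ 0.681 mg/L.
Regimen B: f = (1/2)^(31/15) ≈ 0.2387; Cmin,ss = (1683/103)·f/(1−f) ≈ 5.123 mg/L.
Difference ≈ 0.681 − 5.123 ≈ -4.442 mg/L.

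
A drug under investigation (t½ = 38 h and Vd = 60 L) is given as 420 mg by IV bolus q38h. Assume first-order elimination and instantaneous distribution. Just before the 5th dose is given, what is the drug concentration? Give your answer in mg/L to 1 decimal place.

f = (1/2)^(τ/t½) = (1/2)^(38/38) ≈ 0.5000.
C₀ = D/Vd = 420/60 ≈ 7.000 mg/L.
Before the 5th dose, 4 doses have been given. Superposition: Cmin = C₀·(f + f² + … + f^4).
≈ 7.000 × (0.5000 + 0.2500 + 0.1250 + 0.0625) ≈ 7.000 × 0.9375 ≈ 6.562 mg/L.

6.6 mg/L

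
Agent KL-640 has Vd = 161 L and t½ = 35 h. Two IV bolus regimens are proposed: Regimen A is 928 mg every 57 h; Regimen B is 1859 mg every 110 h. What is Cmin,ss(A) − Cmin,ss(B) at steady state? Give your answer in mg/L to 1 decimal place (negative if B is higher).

Regimen A: f = (1/2)^(57/35) ≈ 0.3234; Cmin,ss = (928/161)·f/(1−f) ≈ 2.755 mg/L.
Regimen B: f = (1/2)^(110/35) ≈ 0.1132; Cmin,ss = (1859/161)·f/(1−f) ≈ 1.474 mg/L.
Difference ≈ 2.755 − 1.474 ≈ 1.281 mg/L.

1.3 mg/L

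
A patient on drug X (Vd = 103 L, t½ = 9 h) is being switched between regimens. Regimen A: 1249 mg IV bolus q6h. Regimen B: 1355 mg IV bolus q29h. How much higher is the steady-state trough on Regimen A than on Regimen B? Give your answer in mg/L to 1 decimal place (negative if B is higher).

19.1 mg/L

Regimen A: f = (1/2)^(6/9) ≈ 0.6300; Cmin,ss = (1249/103)·f/(1−f) ≈ 20.647 mg/L.
Regimen B: f = (1/2)^(29/9) ≈ 0.1072; Cmin,ss = (1355/103)·f/(1−f) ≈ 1.580 mg/L.
Difference ≈ 20.647 − 1.580 ≈ 19.067 mg/L.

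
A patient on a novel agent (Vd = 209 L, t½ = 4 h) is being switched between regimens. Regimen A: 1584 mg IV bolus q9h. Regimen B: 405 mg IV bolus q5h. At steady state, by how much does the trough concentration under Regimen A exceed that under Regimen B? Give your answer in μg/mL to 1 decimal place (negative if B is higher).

0.6 μg/mL

Regimen A: f = (1/2)^(9/4) ≈ 0.2102; Cmin,ss = (1584/209)·f/(1−f) ≈ 2.017 μg/mL.
Regimen B: f = (1/2)^(5/4) ≈ 0.4204; Cmin,ss = (405/209)·f/(1−f) ≈ 1.406 μg/mL.
Difference ≈ 2.017 − 1.406 ≈ 0.611 μg/mL.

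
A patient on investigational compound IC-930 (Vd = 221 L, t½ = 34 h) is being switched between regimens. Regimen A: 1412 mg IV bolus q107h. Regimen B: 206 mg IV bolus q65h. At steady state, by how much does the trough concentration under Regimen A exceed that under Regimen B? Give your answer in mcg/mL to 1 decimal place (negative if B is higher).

Regimen A: f = (1/2)^(107/34) ≈ 0.1129; Cmin,ss = (1412/221)·f/(1−f) ≈ 0.813 mcg/mL.
Regimen B: f = (1/2)^(65/34) ≈ 0.2658; Cmin,ss = (206/221)·f/(1−f) ≈ 0.337 mcg/mL.
Difference ≈ 0.813 − 0.337 ≈ 0.476 mcg/mL.

0.5 mcg/mL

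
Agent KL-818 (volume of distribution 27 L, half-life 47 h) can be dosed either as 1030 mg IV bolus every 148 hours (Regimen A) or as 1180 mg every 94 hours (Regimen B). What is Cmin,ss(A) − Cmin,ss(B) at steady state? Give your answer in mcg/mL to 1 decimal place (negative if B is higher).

Regimen A: f = (1/2)^(148/47) ≈ 0.1127; Cmin,ss = (1030/27)·f/(1−f) ≈ 4.845 mcg/mL.
Regimen B: f = (1/2)^(94/47) ≈ 0.2500; Cmin,ss = (1180/27)·f/(1−f) ≈ 14.568 mcg/mL.
Difference ≈ 4.845 − 14.568 ≈ -9.723 mcg/mL.

-9.7 mcg/mL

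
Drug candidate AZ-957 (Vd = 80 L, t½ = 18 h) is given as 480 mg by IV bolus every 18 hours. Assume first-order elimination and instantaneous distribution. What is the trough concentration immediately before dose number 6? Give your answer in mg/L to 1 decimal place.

f = (1/2)^(τ/t½) = (1/2)^(18/18) ≈ 0.5000.
C₀ = D/Vd = 480/80 ≈ 6.000 mg/L.
Before the 6th dose, 5 doses have been given. Superposition: Cmin = C₀·(f + f² + … + f^5).
≈ 6.000 × (0.5000 + 0.2500 + 0.1250 + 0.0625 + 0.0313) ≈ 6.000 × 0.9688 ≈ 5.813 mg/L.

5.8 mg/L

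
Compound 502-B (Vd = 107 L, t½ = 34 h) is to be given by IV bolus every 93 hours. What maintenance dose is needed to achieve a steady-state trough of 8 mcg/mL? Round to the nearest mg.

4844 mg

τ/t½ = 93/34 ≈ 2.7353, so f = (1/2)^(93/34) ≈ 0.150174.
Cmin,ss = (D/Vd)·f/(1−f), so D = Cmin,ss·Vd·(1−f)/f.
D = 8 × 107 × (1−f)/f ≈ 8 × 107 × 5.65894 ≈ 4844.05 mg.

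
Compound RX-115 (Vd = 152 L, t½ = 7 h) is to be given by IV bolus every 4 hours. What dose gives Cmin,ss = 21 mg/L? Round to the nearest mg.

1551 mg

τ/t½ = 4/7 ≈ 0.57143, so f = (1/2)^(4/7) ≈ 0.672950.
Cmin,ss = (D/Vd)·f/(1−f), so D = Cmin,ss·Vd·(1−f)/f.
D = 21 × 152 × (1−f)/f ≈ 21 × 152 × 0.48599 ≈ 1551.28 mg.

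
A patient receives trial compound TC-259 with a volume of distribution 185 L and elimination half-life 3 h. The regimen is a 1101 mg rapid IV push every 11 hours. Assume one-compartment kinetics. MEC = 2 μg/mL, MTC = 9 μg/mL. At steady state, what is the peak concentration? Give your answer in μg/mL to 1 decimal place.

6.5 μg/mL

k = ln2/t½ = ln2/3 ≈ 0.231049 h⁻¹; fraction remaining f = e^(−kτ) = e^(−0.231049×11) ≈ 0.0787.
At steady state, accumulation factor R = 1/(1 − e^(−kτ)) ≈ 1.0854.
Each bolus raises the concentration by D/Vd = 1101/185 ≈ 5.951 μg/mL.
Steady-state peak Cmax,ss = C₀·R ≈ 5.951 × 1.0854 ≈ 6.459 μg/mL.
Peak 6.5 μg/mL vs MTC 9 μg/mL: below toxic threshold.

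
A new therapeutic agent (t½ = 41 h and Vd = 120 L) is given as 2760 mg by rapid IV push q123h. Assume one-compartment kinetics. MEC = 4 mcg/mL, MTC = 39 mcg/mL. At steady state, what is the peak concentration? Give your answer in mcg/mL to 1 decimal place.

τ = 123 h = 3 half-lives, so f = (1/2)^3 = 0.125.
At steady state, R = 1/(1 − 0.125) = 8/7.
Single-dose peak C₀ = D/Vd = 2760/120 = 23 mcg/mL.
Steady-state peak Cmax,ss = C₀·R = 23 × 8/7 ≈ 26.286 mcg/mL.
Peak 26.3 mcg/mL vs MTC 39 mcg/mL: below toxic threshold.

26.3 mcg/mL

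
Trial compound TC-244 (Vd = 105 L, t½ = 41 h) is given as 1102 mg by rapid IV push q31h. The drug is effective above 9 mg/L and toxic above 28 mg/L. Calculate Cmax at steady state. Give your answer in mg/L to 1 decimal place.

Over one 31-h interval, 31/41 ≈ 0.7561 half-lives elapse, leaving f ≈ 0.5921 of each dose.
Accumulation ratio R = 1/(1 − f) ≈ 1/0.4079 ≈ 2.4516.
Single-dose peak C₀ = D/Vd = 1102/105 ≈ 10.495 mg/L.
Steady-state peak Cmax,ss = C₀·R ≈ 10.495 × 2.4516 ≈ 25.730 mg/L.
Peak 25.7 mg/L vs MTC 28 mg/L: below toxic threshold.

25.7 mg/L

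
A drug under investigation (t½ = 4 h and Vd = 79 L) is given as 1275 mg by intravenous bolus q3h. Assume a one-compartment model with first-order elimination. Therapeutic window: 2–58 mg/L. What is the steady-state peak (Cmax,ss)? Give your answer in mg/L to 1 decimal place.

Over one 3-h interval, 3/4 ≈ 0.75 half-lives elapse, leaving f ≈ 0.5946 of each dose.
At steady state, accumulation factor R = 1/(1 − e^(−kτ)) ≈ 2.4667.
Single-dose peak C₀ = D/Vd = 1275/79 ≈ 16.139 mg/L.
Steady-state peak Cmax,ss = C₀·R ≈ 16.139 × 2.4667 ≈ 39.810 mg/L.
Peak 39.8 mg/L vs MTC 58 mg/L: below toxic threshold.

39.8 mg/L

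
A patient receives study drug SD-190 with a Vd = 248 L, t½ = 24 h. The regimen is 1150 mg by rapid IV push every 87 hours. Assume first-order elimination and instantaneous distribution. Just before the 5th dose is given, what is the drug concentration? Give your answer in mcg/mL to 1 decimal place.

0.4 mcg/mL

f = (1/2)^(τ/t½) = (1/2)^(87/24) ≈ 0.0811.
C₀ = D/Vd = 1150/248 ≈ 4.637 mcg/mL.
Before the 5th dose, 4 doses have been given. Superposition: Cmin = C₀·(f + f² + … + f^4).
≈ 4.637 × (0.0811 + 0.0066 + 0.0005 + 0.0000) ≈ 4.637 × 0.0882 ≈ 0.409 mcg/mL.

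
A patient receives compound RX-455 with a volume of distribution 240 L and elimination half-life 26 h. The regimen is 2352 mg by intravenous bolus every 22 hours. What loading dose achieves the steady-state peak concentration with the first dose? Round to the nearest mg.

5300 mg

f = (1/2)^(22/26) ≈ 0.556266; accumulation ratio R = 1/(1−f) ≈ 2.25360.
Loading dose to hit Cmax,ss on first dose: D_load = D_maint·R ≈ 2352 × 2.25360 ≈ 5300.47 mg.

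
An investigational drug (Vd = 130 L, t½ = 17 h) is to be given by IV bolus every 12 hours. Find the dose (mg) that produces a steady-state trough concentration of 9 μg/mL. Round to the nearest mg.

738 mg

τ/t½ = 12/17 ≈ 0.70588, so f = (1/2)^(12/17) ≈ 0.613067.
Cmin,ss = (D/Vd)·f/(1−f), so D = Cmin,ss·Vd·(1−f)/f.
D = 9 × 130 × (1−f)/f ≈ 9 × 130 × 0.63114 ≈ 738.43 mg.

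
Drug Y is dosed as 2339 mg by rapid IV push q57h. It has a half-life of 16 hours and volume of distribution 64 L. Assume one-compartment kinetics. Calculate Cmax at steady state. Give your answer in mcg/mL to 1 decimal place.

τ/t½ = 57/16 ≈ 3.5625, so fraction remaining f = (1/2)^(57/16) ≈ 0.0846.
At steady state, accumulation factor R = 1/(1 − e^(−kτ)) ≈ 1.0924.
Each bolus raises the concentration by D/Vd = 2339/64 ≈ 36.547 mcg/mL.
Steady-state peak Cmax,ss = C₀·R ≈ 36.547 × 1.0924 ≈ 39.924 mcg/mL.

39.9 mcg/mL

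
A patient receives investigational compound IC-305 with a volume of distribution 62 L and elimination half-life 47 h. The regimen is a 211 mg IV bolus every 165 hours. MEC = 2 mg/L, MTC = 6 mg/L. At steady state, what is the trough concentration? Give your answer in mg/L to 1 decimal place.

0.3 mg/L

Over one 165-h interval, 165/47 ≈ 3.5106 half-lives elapse, leaving f ≈ 0.0877 of each dose.
At steady state, accumulation factor R = 1/(1 − e^(−kτ)) ≈ 1.0961.
Single-dose peak C₀ = D/Vd = 211/62 ≈ 3.403 mg/L.
Steady-state peak Cmax,ss = C₀·R ≈ 3.403 × 1.0961 ≈ 3.730 mg/L.
One interval later, Cmin,ss = Cmax,ss·e^(−kτ) ≈ 3.730 × 0.0877 ≈ 0.327 mg/L.
Trough 0.3 mg/L vs MEC 2 mg/L: subtherapeutic.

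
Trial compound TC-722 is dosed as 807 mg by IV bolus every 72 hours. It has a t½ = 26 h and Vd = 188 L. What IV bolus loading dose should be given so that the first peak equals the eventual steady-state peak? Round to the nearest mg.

f = (1/2)^(72/26) ≈ 0.146683; accumulation ratio R = 1/(1−f) ≈ 1.17190.
Loading dose to hit Cmax,ss on first dose: D_load = D_maint·R ≈ 807 × 1.17190 ≈ 945.72 mg.

946 mg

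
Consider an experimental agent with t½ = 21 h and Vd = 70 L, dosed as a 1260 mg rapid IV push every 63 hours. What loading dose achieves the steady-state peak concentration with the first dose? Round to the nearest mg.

1440 mg

f = (1/2)^(63/21) ≈ 0.125000; accumulation ratio R = 1/(1−f) ≈ 1.14286.
Loading dose to hit Cmax,ss on first dose: D_load = D_maint·R ≈ 1260 × 1.14286 ≈ 1440.00 mg.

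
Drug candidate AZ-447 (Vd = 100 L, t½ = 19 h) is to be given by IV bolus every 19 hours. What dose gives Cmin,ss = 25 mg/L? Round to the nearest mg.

2500 mg

τ/t½ = 19/19 ≈ 1, so f = (1/2)^(19/19) ≈ 0.500000.
Cmin,ss = (D/Vd)·f/(1−f), so D = Cmin,ss·Vd·(1−f)/f.
D = 25 × 100 × (1−f)/f ≈ 25 × 100 × 1.00000 ≈ 2500.00 mg.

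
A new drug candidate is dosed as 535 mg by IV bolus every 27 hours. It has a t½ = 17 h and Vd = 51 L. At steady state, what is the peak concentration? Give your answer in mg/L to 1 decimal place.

15.7 mg/L

Over one 27-h interval, 27/17 ≈ 1.5882 half-lives elapse, leaving f ≈ 0.3326 of each dose.
At steady state, accumulation factor R = 1/(1 − e^(−kτ)) ≈ 1.4984.
Each bolus raises the concentration by D/Vd = 535/51 ≈ 10.490 mg/L.
Steady-state peak Cmax,ss = C₀·R ≈ 10.490 × 1.4984 ≈ 15.718 mg/L.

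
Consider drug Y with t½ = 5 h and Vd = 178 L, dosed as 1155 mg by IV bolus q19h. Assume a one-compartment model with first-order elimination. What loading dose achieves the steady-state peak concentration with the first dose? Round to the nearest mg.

f = (1/2)^(19/5) ≈ 0.071794; accumulation ratio R = 1/(1−f) ≈ 1.07735.
Loading dose to hit Cmax,ss on first dose: D_load = D_maint·R ≈ 1155 × 1.07735 ≈ 1244.34 mg.

1244 mg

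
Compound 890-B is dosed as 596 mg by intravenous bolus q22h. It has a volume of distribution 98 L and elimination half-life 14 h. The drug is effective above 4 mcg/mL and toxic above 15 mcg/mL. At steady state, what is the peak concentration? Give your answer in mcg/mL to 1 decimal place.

k = ln2/t½ = ln2/14 ≈ 0.049511 h⁻¹; fraction remaining f = e^(−kτ) = e^(−0.049511×22) ≈ 0.3365.
Accumulation ratio R = 1/(1 − f) ≈ 1/0.6635 ≈ 1.5072.
Each bolus raises the concentration by D/Vd = 596/98 ≈ 6.082 mcg/mL.
Cmax,ss = C₀/(1 − f) ≈ 6.082/0.6635 ≈ 9.167 mcg/mL.
Peak 9.2 mcg/mL vs MTC 15 mcg/mL: below toxic threshold.

9.2 mcg/mL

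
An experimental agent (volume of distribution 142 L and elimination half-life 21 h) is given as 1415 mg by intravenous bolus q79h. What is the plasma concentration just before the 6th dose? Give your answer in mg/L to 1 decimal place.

0.8 mg/L

f = (1/2)^(τ/t½) = (1/2)^(79/21) ≈ 0.0737.
C₀ = D/Vd = 1415/142 ≈ 9.965 mg/L.
Before the 6th dose, 5 doses have been given. Superposition: Cmin = C₀·(f + f² + … + f^5).
≈ 9.965 × (0.0737 + 0.0054 + 0.0004 + 0.0000 + 0.0000) ≈ 9.965 × 0.0795 ≈ 0.792 mg/L.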